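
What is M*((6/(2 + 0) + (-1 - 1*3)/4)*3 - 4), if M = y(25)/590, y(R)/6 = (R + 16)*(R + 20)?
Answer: 2214/59 ≈ 37.525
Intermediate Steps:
y(R) = 6*(16 + R)*(20 + R) (y(R) = 6*((R + 16)*(R + 20)) = 6*((16 + R)*(20 + R)) = 6*(16 + R)*(20 + R))
M = 1107/59 (M = (1920 + 6*25² + 216*25)/590 = (1920 + 6*625 + 5400)*(1/590) = (1920 + 3750 + 5400)*(1/590) = 11070*(1/590) = 1107/59 ≈ 18.763)
M*((6/(2 + 0) + (-1 - 1*3)/4)*3 - 4) = 1107*((6/(2 + 0) + (-1 - 1*3)/4)*3 - 4)/59 = 1107*((6/2 + (-1 - 3)*(¼))*3 - 4)/59 = 1107*((6*(½) - 4*¼)*3 - 4)/59 = 1107*((3 - 1)*3 - 4)/59 = 1107*(2*3 - 4)/59 = 1107*(6 - 4)/59 = (1107/59)*2 = 2214/59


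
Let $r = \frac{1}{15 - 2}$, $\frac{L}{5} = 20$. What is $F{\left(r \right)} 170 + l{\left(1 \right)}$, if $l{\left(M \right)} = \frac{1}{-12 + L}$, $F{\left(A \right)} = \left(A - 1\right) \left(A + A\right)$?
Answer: $- \frac{358871}{14872} \approx -24.131$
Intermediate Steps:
$L = 100$ ($L = 5 \cdot 20 = 100$)
$r = \frac{1}{13} \approx 0.076923$
$F{\left(A \right)} = 2 A \left(-1 + A\right)$ ($F{\left(A \right)} = \left(-1 + A\right) 2 A = 2 A \left(-1 + A\right)$)
$l{\left(M \right)} = \frac{1}{88}$ ($l{\left(M \right)} = \frac{1}{-12 + 100} = \frac{1}{88}$)
$F{\left(r \right)} 170 + l{\left(1 \right)} = 2 \cdot \frac{1}{13} \left(-1 + \frac{1}{13}\right) 170 + \frac{1}{88} = 2 \cdot \frac{1}{13} \left(- \frac{12}{13}\right) 170 + \frac{1}{88} = \left(- \frac{24}{169}\right) 170 + \frac{1}{88} = - \frac{4080}{169} + \frac{1}{88} = - \frac{358871}{14872}$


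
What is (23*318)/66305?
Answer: 7314/66305 ≈ 0.11031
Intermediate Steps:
(23*318)/66305 = 7314*(1/66305) = 7314/66305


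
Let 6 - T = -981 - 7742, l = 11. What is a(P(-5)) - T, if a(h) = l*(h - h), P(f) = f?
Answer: -8729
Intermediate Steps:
T = 8729 (T = 6 - (-981 - 7742) = 6 - 1*(-8723) = 6 + 8723 = 8729)
a(h) = 0 (a(h) = 11*(h - h) = 11*0 = 0)
a(P(-5)) - T = 0 - 1*8729 = 0 - 8729 = -8729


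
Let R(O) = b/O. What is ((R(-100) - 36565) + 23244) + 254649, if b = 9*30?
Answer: 2413253/10 ≈ 2.4133e+5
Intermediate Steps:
b = 270
R(O) = 270/O
((R(-100) - 36565) + 23244) + 254649 = ((270/(-100) - 36565) + 23244) + 254649 = ((270*(-1/100) - 36565) + 23244) + 254649 = ((-27/10 - 36565) + 23244) + 254649 = (-365677/10 + 23244) + 254649 = -133237/10 + 254649 = 2413253/10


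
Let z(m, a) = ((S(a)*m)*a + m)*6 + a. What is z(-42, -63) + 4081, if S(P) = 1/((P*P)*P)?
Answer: 237254/63 ≈ 3765.9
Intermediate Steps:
S(P) = P**(-3) (S(P) = 1/(P**2*P) = 1/(P**3) = P**(-3))
z(m, a) = a + 6*m + 6*m/a**2 (z(m, a) = ((m/a**3)*a + m)*6 + a = (m/a**2 + m)*6 + a = (m + m/a**2)*6 + a = (6*m + 6*m/a**2) + a = a + 6*m + 6*m/a**2)
z(-42, -63) + 4081 = (-63 + 6*(-42) + 6*(-42)/(-63)**2) + 4081 = (-63 - 252 + 6*(-42)*(1/3969)) + 4081 = (-63 - 252 - 4/63) + 4081 = -19849/63 + 4081 = 237254/63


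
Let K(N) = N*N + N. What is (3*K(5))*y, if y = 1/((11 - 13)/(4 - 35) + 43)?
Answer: 186/89 ≈ 2.0899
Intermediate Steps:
K(N) = N + N**2 (K(N) = N**2 + N = N + N**2)
y = 31/1335 (y = 1/(-2/(-31) + 43) = 1/(-2*(-1/31) + 43) = 1/(2/31 + 43) = 1/(1335/31) = 31/1335 ≈ 0.023221)
(3*K(5))*y = (3*(5*(1 + 5)))*(31/1335) = (3*(5*6))*(31/1335) = (3*30)*(31/1335) = 90*(31/1335) = 186/89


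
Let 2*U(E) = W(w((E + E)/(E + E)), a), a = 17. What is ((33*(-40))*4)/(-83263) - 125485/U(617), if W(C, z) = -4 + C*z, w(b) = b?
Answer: -20896446470/1082419 ≈ -19305.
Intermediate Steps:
U(E) = 13/2 (U(E) = (-4 + ((E + E)/(E + E))*17)/2 = (-4 + ((2*E)/((2*E)))*17)/2 = (-4 + ((2*E)*(1/(2*E)))*17)/2 = (-4 + 1*17)/2 = (-4 + 17)/2 = (1/2)*13 = 13/2)
((33*(-40))*4)/(-83263) - 125485/U(617) = ((33*(-40))*4)/(-83263) - 125485/13/2 = -1320*4*(-1/83263) - 125485*2/13 = -5280*(-1/83263) - 250970/13 = 5280/83263 - 250970/13 = -20896446470/1082419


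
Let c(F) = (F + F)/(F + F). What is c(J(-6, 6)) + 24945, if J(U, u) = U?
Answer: 24946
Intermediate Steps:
c(F) = 1 (c(F) = (2*F)/((2*F)) = (2*F)*(1/(2*F)) = 1)
c(J(-6, 6)) + 24945 = 1 + 24945 = 24946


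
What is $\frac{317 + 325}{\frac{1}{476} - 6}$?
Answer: $- \frac{305592}{2855} \approx -107.04$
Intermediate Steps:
$\frac{317 + 325}{\frac{1}{476} - 6} = \frac{642}{\frac{1}{476} - 6} = \frac{642}{- \frac{2855}{476}} = 642 \left(- \frac{476}{2855}\right) = - \frac{305592}{2855}$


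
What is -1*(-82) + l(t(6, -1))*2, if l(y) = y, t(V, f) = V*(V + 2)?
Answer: 178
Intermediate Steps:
t(V, f) = V*(2 + V)
-1*(-82) + l(t(6, -1))*2 = -1*(-82) + (6*(2 + 6))*2 = 82 + (6*8)*2 = 82 + 48*2 = 82 + 96 = 178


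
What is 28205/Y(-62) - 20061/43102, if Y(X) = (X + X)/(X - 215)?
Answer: 168372085753/2672324 ≈ 63006.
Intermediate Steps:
Y(X) = 2*X/(-215 + X) (Y(X) = (2*X)/(-215 + X) = 2*X/(-215 + X))
28205/Y(-62) - 20061/43102 = 28205/((2*(-62)/(-215 - 62))) - 20061/43102 = 28205/((2*(-62)/(-277))) - 20061*1/43102 = 28205/((2*(-62)*(-1/277))) - 20061/43102 = 28205/(124/277) - 20061/43102 = 28205*(277/124) - 20061/43102 = 7812785/124 - 20061/43102 = 168372085753/2672324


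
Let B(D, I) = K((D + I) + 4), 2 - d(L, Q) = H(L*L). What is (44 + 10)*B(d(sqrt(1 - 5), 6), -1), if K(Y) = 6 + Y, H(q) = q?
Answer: 810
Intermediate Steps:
d(L, Q) = 2 - L**2 (d(L, Q) = 2 - L*L = 2 - L**2)
B(D, I) = 10 + D + I (B(D, I) = 6 + ((D + I) + 4) = 6 + (4 + D + I) = 10 + D + I)
(44 + 10)*B(d(sqrt(1 - 5), 6), -1) = (44 + 10)*(10 + (2 - (sqrt(1 - 5))**2) - 1) = 54*(10 + (2 - (sqrt(-4))**2) - 1) = 54*(10 + (2 - (2*I)**2) - 1) = 54*(10 + (2 - 1*(-4)) - 1) = 54*(10 + (2 + 4) - 1) = 54*(10 + 6 - 1) = 54*15 = 810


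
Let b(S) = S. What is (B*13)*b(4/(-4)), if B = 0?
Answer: 0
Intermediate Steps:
(B*13)*b(4/(-4)) = (0*13)*(4/(-4)) = 0*(4*(-¼)) = 0*(-1) = 0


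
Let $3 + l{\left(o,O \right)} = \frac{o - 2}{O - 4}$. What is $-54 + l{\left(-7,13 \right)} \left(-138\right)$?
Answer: $498$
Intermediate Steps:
$l{\left(o,O \right)} = -3 + \frac{-2 + o}{-4 + O}$ ($l{\left(o,O \right)} = -3 + \frac{o - 2}{O - 4} = -3 + \frac{-2 + o}{-4 + O}$)
$-54 + l{\left(-7,13 \right)} \left(-138\right) = -54 + \frac{10 - 7 - 39}{-4 + 13} \left(-138\right) = -54 + \frac{10 - 7 - 39}{9} \left(-138\right) = -54 + \frac{1}{9} \left(-36\right) \left(-138\right) = -54 - -552 = -54 + 552 = 498$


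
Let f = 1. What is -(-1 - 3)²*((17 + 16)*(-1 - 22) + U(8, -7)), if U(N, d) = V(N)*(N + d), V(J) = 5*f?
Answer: 12064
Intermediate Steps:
V(J) = 5 (V(J) = 5*1 = 5)
U(N, d) = 5*N + 5*d (U(N, d) = 5*(N + d) = 5*N + 5*d)
-(-1 - 3)²*((17 + 16)*(-1 - 22) + U(8, -7)) = -(-1 - 3)²*((17 + 16)*(-1 - 22) + (5*8 + 5*(-7))) = -(-4)²*(33*(-23) + (40 - 35)) = -16*(-759 + 5) = -16*(-754) = -1*(-12064) = 12064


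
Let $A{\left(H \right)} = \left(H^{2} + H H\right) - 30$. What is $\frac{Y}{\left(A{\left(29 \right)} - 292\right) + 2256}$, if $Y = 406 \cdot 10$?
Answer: $\frac{1015}{904} \approx 1.1228$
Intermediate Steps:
$A{\left(H \right)} = -30 + 2 H^{2}$ ($A{\left(H \right)} = \left(H^{2} + H^{2}\right) - 30 = 2 H^{2} - 30 = -30 + 2 H^{2}$)
$Y = 4060$
$\frac{Y}{\left(A{\left(29 \right)} - 292\right) + 2256} = \frac{4060}{\left(\left(-30 + 2 \cdot 29^{2}\right) - 292\right) + 2256} = \frac{4060}{\left(\left(-30 + 2 \cdot 841\right) - 292\right) + 2256} = \frac{4060}{\left(\left(-30 + 1682\right) - 292\right) + 2256} = \frac{4060}{\left(1652 - 292\right) + 2256} = \frac{4060}{1360 + 2256} = \frac{4060}{3616} = 4060 \cdot \frac{1}{3616} = \frac{1015}{904}$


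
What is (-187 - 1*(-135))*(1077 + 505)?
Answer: -82264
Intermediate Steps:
(-187 - 1*(-135))*(1077 + 505) = (-187 + 135)*1582 = -52*1582 = -82264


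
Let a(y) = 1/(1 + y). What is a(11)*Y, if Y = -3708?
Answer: -309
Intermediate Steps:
a(11)*Y = -3708/(1 + 11) = -3708/12 = (1/12)*(-3708) = -309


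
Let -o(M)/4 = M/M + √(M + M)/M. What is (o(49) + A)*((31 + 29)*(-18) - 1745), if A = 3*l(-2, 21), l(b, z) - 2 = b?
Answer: 11300 + 11300*√2/7 ≈ 13583.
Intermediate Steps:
l(b, z) = 2 + b
o(M) = -4 - 4*√2/√M (o(M) = -4*(M/M + √(M + M)/M) = -4*(1 + √(2*M)/M) = -4*(1 + (√2*√M)/M) = -4*(1 + √2/√M) = -4 - 4*√2/√M)
A = 0 (A = 3*(2 - 2) = 3*0 = 0)
(o(49) + A)*((31 + 29)*(-18) - 1745) = ((-4 - 4*√2/√49) + 0)*((31 + 29)*(-18) - 1745) = ((-4 - 4*√2*⅐) + 0)*(60*(-18) - 1745) = ((-4 - 4*√2/7) + 0)*(-1080 - 1745) = (-4 - 4*√2/7)*(-2825) = 11300 + 11300*√2/7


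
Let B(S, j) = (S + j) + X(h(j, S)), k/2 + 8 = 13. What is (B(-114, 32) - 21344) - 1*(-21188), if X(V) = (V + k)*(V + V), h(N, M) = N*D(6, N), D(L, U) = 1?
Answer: 2450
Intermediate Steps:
k = 10 (k = -16 + 2*13 = -16 + 26 = 10)
h(N, M) = N (h(N, M) = N*1 = N)
X(V) = 2*V*(10 + V) (X(V) = (V + 10)*(V + V) = (10 + V)*(2*V) = 2*V*(10 + V))
B(S, j) = S + j + 2*j*(10 + j) (B(S, j) = (S + j) + 2*j*(10 + j) = S + j + 2*j*(10 + j))
(B(-114, 32) - 21344) - 1*(-21188) = ((-114 + 32 + 2*32*(10 + 32)) - 21344) - 1*(-21188) = ((-114 + 32 + 2*32*42) - 21344) + 21188 = ((-114 + 32 + 2688) - 21344) + 21188 = (2606 - 21344) + 21188 = -18738 + 21188 = 2450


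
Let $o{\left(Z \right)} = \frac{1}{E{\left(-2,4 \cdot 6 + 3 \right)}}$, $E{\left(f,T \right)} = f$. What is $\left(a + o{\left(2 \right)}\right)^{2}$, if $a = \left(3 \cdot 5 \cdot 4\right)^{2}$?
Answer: $\frac{51825601}{4} \approx 1.2956 \cdot 10^{7}$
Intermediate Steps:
$a = 3600$ ($a = \left(15 \cdot 4\right)^{2} = 60^{2} = 3600$)
$o{\left(Z \right)} = - \frac{1}{2}$ ($o{\left(Z \right)} = \frac{1}{-2} = - \frac{1}{2}$)
$\left(a + o{\left(2 \right)}\right)^{2} = \left(3600 - \frac{1}{2}\right)^{2} = \left(\frac{7199}{2}\right)^{2} = \frac{51825601}{4}$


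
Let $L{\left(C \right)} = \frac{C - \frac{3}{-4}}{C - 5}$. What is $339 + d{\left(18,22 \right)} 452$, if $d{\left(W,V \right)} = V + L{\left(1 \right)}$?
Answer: $\frac{40341}{4} \approx 10085.0$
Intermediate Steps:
$L{\left(C \right)} = \frac{\frac{3}{4} + C}{-5 + C}$ ($L{\left(C \right)} = \frac{C - - \frac{3}{4}}{-5 + C} = \frac{C + \frac{3}{4}}{-5 + C} = \frac{\frac{3}{4} + C}{-5 + C}$)
$d{\left(W,V \right)} = - \frac{7}{16} + V$ ($d{\left(W,V \right)} = V + \frac{\frac{3}{4} + 1}{-5 + 1} = V + \frac{1}{-4} \cdot \frac{7}{4} = V - \frac{7}{16} = - \frac{7}{16} + V$)
$339 + d{\left(18,22 \right)} 452 = 339 + \left(- \frac{7}{16} + 22\right) 452 = 339 + \frac{345}{16} \cdot 452 = 339 + \frac{38985}{4} = \frac{40341}{4}$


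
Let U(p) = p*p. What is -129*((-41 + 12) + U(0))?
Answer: 3741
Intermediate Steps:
U(p) = p**2
-129*((-41 + 12) + U(0)) = -129*((-41 + 12) + 0**2) = -129*(-29 + 0) = -129*(-29) = 3741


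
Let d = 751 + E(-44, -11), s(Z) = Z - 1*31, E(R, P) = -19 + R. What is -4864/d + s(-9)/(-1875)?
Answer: -113656/16125 ≈ -7.0484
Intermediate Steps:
s(Z) = -31 + Z (s(Z) = Z - 31 = -31 + Z)
d = 688 (d = 751 + (-19 - 44) = 751 - 63 = 688)
-4864/d + s(-9)/(-1875) = -4864/688 + (-31 - 9)/(-1875) = -4864*1/688 - 40*(-1/1875) = -304/43 + 8/375 = -113656/16125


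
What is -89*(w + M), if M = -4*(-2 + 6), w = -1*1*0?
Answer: 1424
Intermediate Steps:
w = 0 (w = -1*0 = 0)
M = -16 (M = -4*4 = -16)
-89*(w + M) = -89*(0 - 16) = -89*(-16) = 1424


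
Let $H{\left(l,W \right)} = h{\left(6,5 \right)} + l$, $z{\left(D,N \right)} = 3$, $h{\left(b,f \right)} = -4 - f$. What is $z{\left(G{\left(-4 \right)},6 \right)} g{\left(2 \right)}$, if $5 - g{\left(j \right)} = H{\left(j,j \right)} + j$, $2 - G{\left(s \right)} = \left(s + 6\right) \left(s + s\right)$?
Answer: $30$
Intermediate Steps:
$G{\left(s \right)} = 2 - 2 s \left(6 + s\right)$ ($G{\left(s \right)} = 2 - \left(s + 6\right) \left(s + s\right) = 2 - \left(6 + s\right) 2 s = 2 - 2 s \left(6 + s\right)$)
$H{\left(l,W \right)} = -9 + l$ ($H{\left(l,W \right)} = \left(-4 - 5\right) + l = -9 + l$)
$g{\left(j \right)} = 14 - 2 j$ ($g{\left(j \right)} = 5 - \left(\left(-9 + j\right) + j\right) = 5 - \left(-9 + 2 j\right) = 14 - 2 j$)
$z{\left(G{\left(-4 \right)},6 \right)} g{\left(2 \right)} = 3 \left(14 - 4\right) = 3 \cdot 10 = 30$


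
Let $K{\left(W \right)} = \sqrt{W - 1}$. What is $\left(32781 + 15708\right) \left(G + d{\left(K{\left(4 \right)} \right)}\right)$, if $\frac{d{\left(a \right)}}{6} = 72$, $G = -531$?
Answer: $-4800411$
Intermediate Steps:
$K{\left(W \right)} = \sqrt{-1 + W}$
$d{\left(a \right)} = 432$ ($d{\left(a \right)} = 6 \cdot 72 = 432$)
$\left(32781 + 15708\right) \left(G + d{\left(K{\left(4 \right)} \right)}\right) = \left(32781 + 15708\right) \left(-531 + 432\right) = 48489 \left(-99\right) = -4800411$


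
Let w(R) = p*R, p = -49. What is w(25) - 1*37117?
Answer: -38342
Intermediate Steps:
w(R) = -49*R
w(25) - 1*37117 = -49*25 - 1*37117 = -1225 - 37117 = -38342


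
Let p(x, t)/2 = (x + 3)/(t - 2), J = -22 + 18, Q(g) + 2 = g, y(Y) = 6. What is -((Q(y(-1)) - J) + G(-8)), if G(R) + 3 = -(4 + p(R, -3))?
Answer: 1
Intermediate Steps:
Q(g) = -2 + g
J = -4
p(x, t) = 2*(3 + x)/(-2 + t) (p(x, t) = 2*((x + 3)/(t - 2)) = 2*((3 + x)/(-2 + t)) = 2*(3 + x)/(-2 + t))
G(R) = -29/5 + 2*R/5 (G(R) = -3 - (4 + 2*(3 + R)/(-2 - 3)) = -3 - (4 + 2*(3 + R)/(-5)) = -3 - (4 + 2*(-1/5)*(3 + R)) = -3 - (4 + (-6/5 - 2*R/5)) = -3 - (14/5 - 2*R/5) = -3 + (-14/5 + 2*R/5) = -29/5 + 2*R/5)
-((Q(y(-1)) - J) + G(-8)) = -(((-2 + 6) - 1*(-4)) + (-29/5 + (2/5)*(-8))) = -((4 + 4) + (-29/5 - 16/5)) = -(8 - 9) = -1*(-1) = 1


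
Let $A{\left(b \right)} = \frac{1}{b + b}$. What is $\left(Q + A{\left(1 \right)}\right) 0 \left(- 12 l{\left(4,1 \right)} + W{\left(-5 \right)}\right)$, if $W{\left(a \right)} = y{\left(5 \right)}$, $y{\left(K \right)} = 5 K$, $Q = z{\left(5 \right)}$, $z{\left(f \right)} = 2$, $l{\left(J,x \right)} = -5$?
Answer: $0$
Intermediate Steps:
$Q = 2$
$A{\left(b \right)} = \frac{1}{2 b}$
$W{\left(a \right)} = 25$ ($W{\left(a \right)} = 5 \cdot 5 = 25$)
$\left(Q + A{\left(1 \right)}\right) 0 \left(- 12 l{\left(4,1 \right)} + W{\left(-5 \right)}\right) = \left(2 + \frac{1}{2 \cdot 1}\right) 0 \left(\left(-12\right) \left(-5\right) + 25\right) = \left(2 + \frac{1}{2} \cdot 1\right) 0 \left(60 + 25\right) = \left(2 + \frac{1}{2}\right) 0 \cdot 85 = \frac{5}{2} \cdot 0 \cdot 85 = 0 \cdot 85 = 0$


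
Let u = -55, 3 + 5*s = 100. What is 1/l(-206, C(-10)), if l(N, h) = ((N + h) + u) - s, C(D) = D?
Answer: -5/1452 ≈ -0.0034435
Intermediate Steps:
s = 97/5 (s = -⅗ + (⅕)*100 = -⅗ + 20 = 97/5 ≈ 19.400)
l(N, h) = -372/5 + N + h (l(N, h) = ((N + h) - 55) - 1*97/5 = (-55 + N + h) - 97/5 = -372/5 + N + h)
1/l(-206, C(-10)) = 1/(-372/5 - 206 - 10) = 1/(-1452/5) = -5/1452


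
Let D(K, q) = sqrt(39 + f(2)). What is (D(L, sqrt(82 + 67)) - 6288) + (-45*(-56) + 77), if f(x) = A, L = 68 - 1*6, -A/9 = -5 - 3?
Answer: -3691 + sqrt(111) ≈ -3680.5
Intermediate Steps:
A = 72 (A = -9*(-5 - 3) = -9*(-8) = 72)
L = 62 (L = 68 - 6 = 62)
f(x) = 72
D(K, q) = sqrt(111) (D(K, q) = sqrt(39 + 72) = sqrt(111))
(D(L, sqrt(82 + 67)) - 6288) + (-45*(-56) + 77) = (sqrt(111) - 6288) + (-45*(-56) + 77) = (-6288 + sqrt(111)) + (2520 + 77) = (-6288 + sqrt(111)) + 2597 = -3691 + sqrt(111)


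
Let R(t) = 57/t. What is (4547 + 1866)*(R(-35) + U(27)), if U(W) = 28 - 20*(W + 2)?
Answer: -124264701/35 ≈ -3.5504e+6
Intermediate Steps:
U(W) = -12 - 20*W (U(W) = 28 - 20*(2 + W) = 28 - (40 + 20*W) = 28 + (-40 - 20*W) = -12 - 20*W)
(4547 + 1866)*(R(-35) + U(27)) = (4547 + 1866)*(57/(-35) + (-12 - 20*27)) = 6413*(57*(-1/35) + (-12 - 540)) = 6413*(-57/35 - 552) = 6413*(-19377/35) = -124264701/35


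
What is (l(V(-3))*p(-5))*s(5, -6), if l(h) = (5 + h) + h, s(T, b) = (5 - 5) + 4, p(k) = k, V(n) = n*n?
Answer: -460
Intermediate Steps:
V(n) = n²
s(T, b) = 4 (s(T, b) = 0 + 4 = 4)
l(h) = 5 + 2*h
(l(V(-3))*p(-5))*s(5, -6) = ((5 + 2*(-3)²)*(-5))*4 = ((5 + 2*9)*(-5))*4 = ((5 + 18)*(-5))*4 = (23*(-5))*4 = -115*4 = -460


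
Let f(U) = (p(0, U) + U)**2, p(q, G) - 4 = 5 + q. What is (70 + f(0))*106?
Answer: 16006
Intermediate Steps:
p(q, G) = 9 + q (p(q, G) = 4 + (5 + q) = 9 + q)
f(U) = (9 + U)**2 (f(U) = ((9 + 0) + U)**2 = (9 + U)**2)
(70 + f(0))*106 = (70 + (9 + 0)**2)*106 = (70 + 9**2)*106 = (70 + 81)*106 = 151*106 = 16006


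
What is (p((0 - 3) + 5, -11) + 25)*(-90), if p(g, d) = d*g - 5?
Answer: 180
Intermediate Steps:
p(g, d) = -5 + d*g
(p((0 - 3) + 5, -11) + 25)*(-90) = ((-5 - 11*((0 - 3) + 5)) + 25)*(-90) = ((-5 - 11*(-3 + 5)) + 25)*(-90) = ((-5 - 11*2) + 25)*(-90) = ((-5 - 22) + 25)*(-90) = (-27 + 25)*(-90) = -2*(-90) = 180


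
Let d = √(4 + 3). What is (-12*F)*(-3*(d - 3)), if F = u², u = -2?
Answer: -432 + 144*√7 ≈ -51.012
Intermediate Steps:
d = √7 ≈ 2.6458
F = 4 (F = (-2)² = 4)
(-12*F)*(-3*(d - 3)) = (-12*4)*(-3*(√7 - 3)) = -(-144)*(-3 + √7) = -48*(9 - 3*√7) = -432 + 144*√7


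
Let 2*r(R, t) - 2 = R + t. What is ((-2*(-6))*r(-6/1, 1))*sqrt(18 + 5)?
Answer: -18*sqrt(23) ≈ -86.325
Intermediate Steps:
r(R, t) = 1 + R/2 + t/2 (r(R, t) = 1 + (R + t)/2 = 1 + (R/2 + t/2) = 1 + R/2 + t/2)
((-2*(-6))*r(-6/1, 1))*sqrt(18 + 5) = ((-2*(-6))*(1 + (-6/1)/2 + (1/2)*1))*sqrt(18 + 5) = (12*(1 + (-6*1)/2 + 1/2))*sqrt(23) = (12*(1 + (1/2)*(-6) + 1/2))*sqrt(23) = (12*(1 - 3 + 1/2))*sqrt(23) = (12*(-3/2))*sqrt(23) = -18*sqrt(23)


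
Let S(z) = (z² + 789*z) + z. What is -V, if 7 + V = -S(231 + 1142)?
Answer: 2969806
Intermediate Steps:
S(z) = z² + 790*z
V = -2969806 (V = -7 - (231 + 1142)*(790 + (231 + 1142)) = -7 - 1373*(790 + 1373) = -7 - 1373*2163 = -7 - 1*2969799 = -7 - 2969799 = -2969806)
-V = -1*(-2969806) = 2969806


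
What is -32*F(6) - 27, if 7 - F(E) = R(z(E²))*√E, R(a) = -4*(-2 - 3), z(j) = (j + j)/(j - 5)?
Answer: -251 + 640*√6 ≈ 1316.7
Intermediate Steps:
z(j) = 2*j/(-5 + j) (z(j) = (2*j)/(-5 + j) = 2*j/(-5 + j))
R(a) = 20 (R(a) = -4*(-5) = 20)
F(E) = 7 - 20*√E
-32*F(6) - 27 = -32*(7 - 20*√6) - 27 = (-224 + 640*√6) - 27 = -251 + 640*√6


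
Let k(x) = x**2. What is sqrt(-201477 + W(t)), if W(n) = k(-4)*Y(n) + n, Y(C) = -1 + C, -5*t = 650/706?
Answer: 3*I*sqrt(2789803478)/353 ≈ 448.88*I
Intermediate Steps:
t = -65/353 (t = -130/706 = -1/5*325/353 = -65/353 ≈ -0.18414)
W(n) = -16 + 17*n (W(n) = (-4)**2*(-1 + n) + n = 16*(-1 + n) + n = (-16 + 16*n) + n = -16 + 17*n)
sqrt(-201477 + W(t)) = sqrt(-201477 + (-16 + 17*(-65/353))) = sqrt(-201477 + (-16 - 1105/353)) = sqrt(-201477 - 6753/353) = sqrt(-71128134/353) = 3*I*sqrt(2789803478)/353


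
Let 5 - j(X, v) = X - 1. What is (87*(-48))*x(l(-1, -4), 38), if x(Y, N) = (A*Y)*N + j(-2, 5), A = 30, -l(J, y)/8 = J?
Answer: -38118528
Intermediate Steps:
l(J, y) = -8*J
j(X, v) = 6 - X (j(X, v) = 5 - (X - 1) = 5 - (-1 + X) = 5 + (1 - X) = 6 - X)
x(Y, N) = 8 + 30*N*Y (x(Y, N) = (30*Y)*N + (6 - 1*(-2)) = 30*N*Y + (6 + 2) = 30*N*Y + 8 = 8 + 30*N*Y)
(87*(-48))*x(l(-1, -4), 38) = (87*(-48))*(8 + 30*38*(-8*(-1))) = -4176*(8 + 30*38*8) = -4176*(8 + 9120) = -4176*9128 = -38118528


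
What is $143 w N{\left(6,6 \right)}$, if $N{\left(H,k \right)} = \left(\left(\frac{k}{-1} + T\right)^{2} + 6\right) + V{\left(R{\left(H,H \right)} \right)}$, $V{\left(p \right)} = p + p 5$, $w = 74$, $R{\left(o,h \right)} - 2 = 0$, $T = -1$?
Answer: $708994$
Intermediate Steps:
$R{\left(o,h \right)} = 2$ ($R{\left(o,h \right)} = 2 + 0 = 2$)
$V{\left(p \right)} = 6 p$ ($V{\left(p \right)} = p + 5 p = 6 p$)
$N{\left(H,k \right)} = 18 + \left(-1 - k\right)^{2}$ ($N{\left(H,k \right)} = \left(\left(\frac{k}{-1} - 1\right)^{2} + 6\right) + 6 \cdot 2 = \left(\left(k \left(-1\right) - 1\right)^{2} + 6\right) + 12 = \left(\left(- k - 1\right)^{2} + 6\right) + 12 = \left(\left(-1 - k\right)^{2} + 6\right) + 12 = \left(6 + \left(-1 - k\right)^{2}\right) + 12 = 18 + \left(-1 - k\right)^{2}$)
$143 w N{\left(6,6 \right)} = 143 \cdot 74 \left(18 + \left(1 + 6\right)^{2}\right) = 10582 \left(18 + 7^{2}\right) = 10582 \left(18 + 49\right) = 10582 \cdot 67 = 708994$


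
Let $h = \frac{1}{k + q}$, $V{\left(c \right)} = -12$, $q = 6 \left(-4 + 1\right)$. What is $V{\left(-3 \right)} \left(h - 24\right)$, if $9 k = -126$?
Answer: $\frac{2307}{8} \approx 288.38$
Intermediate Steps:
$q = -18$ ($q = 6 \left(-3\right) = -18$)
$k = -14$ ($k = \frac{1}{9} \left(-126\right) = -14$)
$h = - \frac{1}{32}$ ($h = \frac{1}{-14 - 18} = \frac{1}{-32} = - \frac{1}{32} \approx -0.03125$)
$V{\left(-3 \right)} \left(h - 24\right) = - 12 \left(- \frac{1}{32} - 24\right) = \left(-12\right) \left(- \frac{769}{32}\right) = \frac{2307}{8}$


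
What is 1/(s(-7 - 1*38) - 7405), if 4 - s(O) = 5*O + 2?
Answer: -1/7178 ≈ -0.00013931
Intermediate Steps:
s(O) = 2 - 5*O (s(O) = 4 - (5*O + 2) = 4 - (2 + 5*O) = 4 + (-2 - 5*O) = 2 - 5*O)
1/(s(-7 - 1*38) - 7405) = 1/((2 - 5*(-7 - 1*38)) - 7405) = 1/((2 - 5*(-7 - 38)) - 7405) = 1/((2 - 5*(-45)) - 7405) = 1/((2 + 225) - 7405) = 1/(227 - 7405) = 1/(-7178) = -1/7178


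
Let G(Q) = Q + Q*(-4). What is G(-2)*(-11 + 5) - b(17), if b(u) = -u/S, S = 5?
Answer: -163/5 ≈ -32.600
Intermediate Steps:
b(u) = -u/5
G(Q) = -3*Q (G(Q) = Q - 4*Q = -3*Q)
G(-2)*(-11 + 5) - b(17) = (-3*(-2))*(-11 + 5) - (-1)*17/5 = 6*(-6) - 1*(-17/5) = -36 + 17/5 = -163/5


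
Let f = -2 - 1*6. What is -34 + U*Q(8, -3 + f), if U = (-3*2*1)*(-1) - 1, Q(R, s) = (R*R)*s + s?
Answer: -3609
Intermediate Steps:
f = -8 (f = -2 - 6 = -8)
Q(R, s) = s + s*R² (Q(R, s) = R²*s + s = s*R² + s = s + s*R²)
U = 5 (U = -6*1*(-1) - 1 = -6*(-1) - 1 = 6 - 1 = 5)
-34 + U*Q(8, -3 + f) = -34 + 5*((-3 - 8)*(1 + 8²)) = -34 + 5*(-11*(1 + 64)) = -34 + 5*(-11*65) = -34 + 5*(-715) = -34 - 3575 = -3609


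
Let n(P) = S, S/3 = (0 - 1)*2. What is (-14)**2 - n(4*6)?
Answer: 202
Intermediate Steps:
S = -6 (S = 3*((0 - 1)*2) = 3*(-1*2) = 3*(-2) = -6)
n(P) = -6
(-14)**2 - n(4*6) = (-14)**2 - 1*(-6) = 196 + 6 = 202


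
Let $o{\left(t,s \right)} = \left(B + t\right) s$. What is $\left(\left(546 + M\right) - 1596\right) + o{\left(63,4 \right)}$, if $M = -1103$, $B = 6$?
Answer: $-1877$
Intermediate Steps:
$o{\left(t,s \right)} = s \left(6 + t\right)$ ($o{\left(t,s \right)} = \left(6 + t\right) s = s \left(6 + t\right)$)
$\left(\left(546 + M\right) - 1596\right) + o{\left(63,4 \right)} = \left(\left(546 - 1103\right) - 1596\right) + 4 \left(6 + 63\right) = \left(-557 - 1596\right) + 4 \cdot 69 = -2153 + 276 = -1877$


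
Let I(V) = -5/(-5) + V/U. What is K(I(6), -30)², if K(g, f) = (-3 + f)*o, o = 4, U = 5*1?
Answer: 17424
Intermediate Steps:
U = 5
I(V) = 1 + V/5 (I(V) = -5/(-5) + V/5 = -5*(-⅕) + V*(⅕) = 1 + V/5)
K(g, f) = -12 + 4*f (K(g, f) = (-3 + f)*4 = -12 + 4*f)
K(I(6), -30)² = (-12 + 4*(-30))² = (-12 - 120)² = (-132)² = 17424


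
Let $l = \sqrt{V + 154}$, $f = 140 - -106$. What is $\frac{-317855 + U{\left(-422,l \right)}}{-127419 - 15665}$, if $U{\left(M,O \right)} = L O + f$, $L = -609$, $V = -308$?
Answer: $\frac{317609}{143084} + \frac{609 i \sqrt{154}}{143084} \approx 2.2197 + 0.052819 i$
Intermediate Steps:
$f = 246$ ($f = 140 + 106 = 246$)
$l = i \sqrt{154}$ ($l = \sqrt{-308 + 154} = \sqrt{-154} = i \sqrt{154} \approx 12.41 i$)
$U{\left(M,O \right)} = 246 - 609 O$ ($U{\left(M,O \right)} = - 609 O + 246 = 246 - 609 O$)
$\frac{-317855 + U{\left(-422,l \right)}}{-127419 - 15665} = \frac{-317855 + \left(246 - 609 i \sqrt{154}\right)}{-127419 - 15665} = \frac{-317855 + \left(246 - 609 i \sqrt{154}\right)}{-143084} = \left(-317609 - 609 i \sqrt{154}\right) \left(- \frac{1}{143084}\right) = \frac{317609}{143084} + \frac{609 i \sqrt{154}}{143084}$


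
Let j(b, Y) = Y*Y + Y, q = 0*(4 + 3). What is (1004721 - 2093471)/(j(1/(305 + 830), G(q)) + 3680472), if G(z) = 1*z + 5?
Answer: -544375/1840251 ≈ -0.29582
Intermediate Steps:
q = 0 (q = 0*7 = 0)
G(z) = 5 + z (G(z) = z + 5 = 5 + z)
j(b, Y) = Y + Y² (j(b, Y) = Y² + Y = Y + Y²)
(1004721 - 2093471)/(j(1/(305 + 830), G(q)) + 3680472) = (1004721 - 2093471)/((5 + 0)*(1 + (5 + 0)) + 3680472) = -1088750/(5*(1 + 5) + 3680472) = -1088750/(5*6 + 3680472) = -1088750/(30 + 3680472) = -1088750/3680502 = -1088750*1/3680502 = -544375/1840251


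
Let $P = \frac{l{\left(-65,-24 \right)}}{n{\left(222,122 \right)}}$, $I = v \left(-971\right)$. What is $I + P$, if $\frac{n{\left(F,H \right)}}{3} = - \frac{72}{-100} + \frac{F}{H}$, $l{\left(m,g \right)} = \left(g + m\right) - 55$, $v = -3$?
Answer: $\frac{3736283}{1291} \approx 2894.1$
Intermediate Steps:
$l{\left(m,g \right)} = -55 + g + m$
$n{\left(F,H \right)} = \frac{54}{25} + \frac{3 F}{H}$ ($n{\left(F,H \right)} = 3 \left(- \frac{72}{-100} + \frac{F}{H}\right) = 3 \left(\left(-72\right) \left(- \frac{1}{100}\right) + \frac{F}{H}\right) = 3 \left(\frac{18}{25} + \frac{F}{H}\right) = \frac{54}{25} + \frac{3 F}{H}$)
$I = 2913$ ($I = \left(-3\right) \left(-971\right) = 2913$)
$P = - \frac{24400}{1291}$ ($P = \frac{-55 - 24 - 65}{\frac{54}{25} + 3 \cdot 222 \cdot \frac{1}{122}} = - \frac{144}{\frac{54}{25} + 3 \cdot 222 \cdot \frac{1}{122}} = - \frac{144}{\frac{54}{25} + \frac{333}{61}} = - \frac{144}{\frac{11619}{1525}} = \left(-144\right) \frac{1525}{11619} = - \frac{24400}{1291} \approx -18.9$)
$I + P = 2913 - \frac{24400}{1291} = \frac{3736283}{1291}$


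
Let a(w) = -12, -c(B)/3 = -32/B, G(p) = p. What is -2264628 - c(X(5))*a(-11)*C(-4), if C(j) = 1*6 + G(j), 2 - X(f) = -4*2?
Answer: -11321988/5 ≈ -2.2644e+6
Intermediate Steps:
X(f) = 10 (X(f) = 2 - (-4)*2 = 2 - 1*(-8) = 2 + 8 = 10)
C(j) = 6 + j (C(j) = 1*6 + j = 6 + j)
c(B) = 96/B (c(B) = -(-96)/B = 96/B)
-2264628 - c(X(5))*a(-11)*C(-4) = -2264628 - 96/10*(-12*(6 - 4)) = -2264628 - 96*(⅒)*(-12*2) = -2264628 - 48*(-24)/5 = -2264628 - 1*(-1152/5) = -2264628 + 1152/5 = -11321988/5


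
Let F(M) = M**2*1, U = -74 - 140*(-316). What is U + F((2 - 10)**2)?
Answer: 48262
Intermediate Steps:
U = 44166 (U = -74 + 44240 = 44166)
F(M) = M**2
U + F((2 - 10)**2) = 44166 + ((2 - 10)**2)**2 = 44166 + ((-8)**2)**2 = 44166 + 64**2 = 44166 + 4096 = 48262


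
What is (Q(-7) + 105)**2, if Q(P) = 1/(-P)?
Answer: 541696/49 ≈ 11055.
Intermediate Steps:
Q(P) = -1/P
(Q(-7) + 105)**2 = (-1/(-7) + 105)**2 = (-1*(-1/7) + 105)**2 = (1/7 + 105)**2 = (736/7)**2 = 541696/49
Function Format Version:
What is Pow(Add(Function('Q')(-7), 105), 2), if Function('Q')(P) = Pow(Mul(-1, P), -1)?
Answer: Rational(541696, 49) ≈ 11055.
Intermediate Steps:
Function('Q')(P) = Mul(-1, Pow(P, -1))
Pow(Add(Function('Q')(-7), 105), 2) = Pow(Add(Mul(-1, Pow(-7, -1)), 105), 2) = Pow(Add(Mul(-1, Rational(-1, 7)), 105), 2) = Pow(Add(Rational(1, 7), 105), 2) = Pow(Rational(736, 7), 2) = Rational(541696, 49)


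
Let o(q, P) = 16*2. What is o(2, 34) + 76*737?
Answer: 56044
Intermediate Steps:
o(q, P) = 32
o(2, 34) + 76*737 = 32 + 76*737 = 32 + 56012 = 56044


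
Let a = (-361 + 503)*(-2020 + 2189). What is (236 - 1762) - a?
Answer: -25524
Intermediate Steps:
a = 23998 (a = 142*169 = 23998)
(236 - 1762) - a = (236 - 1762) - 1*23998 = -1526 - 23998 = -25524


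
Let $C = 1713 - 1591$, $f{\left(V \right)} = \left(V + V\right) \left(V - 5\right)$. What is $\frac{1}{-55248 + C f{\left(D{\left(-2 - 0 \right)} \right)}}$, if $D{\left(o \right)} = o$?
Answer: $- \frac{1}{51832} \approx -1.9293 \cdot 10^{-5}$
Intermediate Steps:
$f{\left(V \right)} = 2 V \left(-5 + V\right)$
$C = 122$
$\frac{1}{-55248 + C f{\left(D{\left(-2 - 0 \right)} \right)}} = \frac{1}{-55248 + 122 \cdot 2 \left(-2 - 0\right) \left(-5 - 2\right)} = \frac{1}{-55248 + 122 \cdot 2 \left(-2 + 0\right) \left(-5 + \left(-2 + 0\right)\right)} = \frac{1}{-55248 + 122 \cdot 2 \left(-2\right) \left(-5 - 2\right)} = \frac{1}{-55248 + 122 \cdot 2 \left(-2\right) \left(-7\right)} = \frac{1}{-55248 + 122 \cdot 28} = \frac{1}{-55248 + 3416} = \frac{1}{-51832} = - \frac{1}{51832}$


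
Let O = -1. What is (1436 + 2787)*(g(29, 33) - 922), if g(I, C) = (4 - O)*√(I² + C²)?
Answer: -3893606 + 21115*√1930 ≈ -2.9660e+6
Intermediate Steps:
g(I, C) = 5*√(C² + I²) (g(I, C) = (4 - 1*(-1))*√(I² + C²) = (4 + 1)*√(C² + I²) = 5*√(C² + I²))
(1436 + 2787)*(g(29, 33) - 922) = (1436 + 2787)*(5*√(33² + 29²) - 922) = 4223*(5*√(1089 + 841) - 922) = 4223*(5*√1930 - 922) = 4223*(-922 + 5*√1930) = -3893606 + 21115*√1930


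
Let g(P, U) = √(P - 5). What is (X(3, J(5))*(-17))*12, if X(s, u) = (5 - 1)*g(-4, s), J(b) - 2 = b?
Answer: -2448*I ≈ -2448.0*I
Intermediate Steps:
g(P, U) = √(-5 + P)
J(b) = 2 + b
X(s, u) = 12*I (X(s, u) = (5 - 1)*√(-5 - 4) = 4*√(-9) = 4*(3*I) = 12*I)
(X(3, J(5))*(-17))*12 = ((12*I)*(-17))*12 = -204*I*12 = -2448*I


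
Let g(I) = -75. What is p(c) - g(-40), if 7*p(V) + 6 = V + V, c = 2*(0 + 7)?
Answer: 547/7 ≈ 78.143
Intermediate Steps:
c = 14 (c = 2*7 = 14)
p(V) = -6/7 + 2*V/7 (p(V) = -6/7 + (V + V)/7 = -6/7 + (2*V)/7 = -6/7 + 2*V/7)
p(c) - g(-40) = (-6/7 + (2/7)*14) - 1*(-75) = (-6/7 + 4) + 75 = 22/7 + 75 = 547/7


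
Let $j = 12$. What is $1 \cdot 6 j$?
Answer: $72$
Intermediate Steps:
$1 \cdot 6 j = 1 \cdot 6 \cdot 12 = 6 \cdot 12 = 72$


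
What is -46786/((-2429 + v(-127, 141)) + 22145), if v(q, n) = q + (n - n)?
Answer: -46786/19589 ≈ -2.3884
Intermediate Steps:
v(q, n) = q (v(q, n) = q + 0 = q)
-46786/((-2429 + v(-127, 141)) + 22145) = -46786/((-2429 - 127) + 22145) = -46786/(-2556 + 22145) = -46786/19589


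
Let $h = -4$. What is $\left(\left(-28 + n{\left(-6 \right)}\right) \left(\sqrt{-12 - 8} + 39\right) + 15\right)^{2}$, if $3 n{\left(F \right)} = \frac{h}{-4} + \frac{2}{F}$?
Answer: $\frac{91198225}{81} + \frac{3205000 i \sqrt{5}}{27} \approx 1.1259 \cdot 10^{6} + 2.6543 \cdot 10^{5} i$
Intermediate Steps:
$n{\left(F \right)} = \frac{1}{3} + \frac{2}{3 F}$ ($n{\left(F \right)} = \frac{- \frac{4}{-4} + \frac{2}{F}}{3} = \frac{\left(-4\right) \left(- \frac{1}{4}\right) + \frac{2}{F}}{3} = \frac{1 + \frac{2}{F}}{3} = \frac{1}{3} + \frac{2}{3 F}$)
$\left(\left(-28 + n{\left(-6 \right)}\right) \left(\sqrt{-12 - 8} + 39\right) + 15\right)^{2} = \left(\left(-28 + \frac{2 - 6}{3 \left(-6\right)}\right) \left(\sqrt{-12 - 8} + 39\right) + 15\right)^{2} = \left(\left(-28 + \frac{1}{3} \left(- \frac{1}{6}\right) \left(-4\right)\right) \left(\sqrt{-20} + 39\right) + 15\right)^{2} = \left(\left(-28 + \frac{2}{9}\right) \left(2 i \sqrt{5} + 39\right) + 15\right)^{2} = \left(- \frac{250 \left(39 + 2 i \sqrt{5}\right)}{9} + 15\right)^{2} = \left(\left(- \frac{3250}{3} - \frac{500 i \sqrt{5}}{9}\right) + 15\right)^{2} = \left(- \frac{3205}{3} - \frac{500 i \sqrt{5}}{9}\right)^{2}$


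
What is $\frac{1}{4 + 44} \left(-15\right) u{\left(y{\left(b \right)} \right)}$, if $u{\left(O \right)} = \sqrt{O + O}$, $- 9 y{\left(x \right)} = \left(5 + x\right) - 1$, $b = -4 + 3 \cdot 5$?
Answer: $- \frac{5 i \sqrt{30}}{48} \approx - 0.57054 i$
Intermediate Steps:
$b = 11$ ($b = -4 + 15 = 11$)
$y{\left(x \right)} = - \frac{4}{9} - \frac{x}{9}$ ($y{\left(x \right)} = - \frac{\left(5 + x\right) - 1}{9} = - \frac{4 + x}{9} = - \frac{4}{9} - \frac{x}{9}$)
$u{\left(O \right)} = \sqrt{2} \sqrt{O}$ ($u{\left(O \right)} = \sqrt{2 O} = \sqrt{2} \sqrt{O}$)
$\frac{1}{4 + 44} \left(-15\right) u{\left(y{\left(b \right)} \right)} = \frac{1}{4 + 44} \left(-15\right) \sqrt{2} \sqrt{- \frac{4}{9} - \frac{11}{9}} = \frac{1}{48} \left(-15\right) \sqrt{2} \sqrt{- \frac{4}{9} - \frac{11}{9}} = \frac{1}{48} \left(-15\right) \sqrt{2} \sqrt{- \frac{5}{3}} = - \frac{5 \sqrt{2} \frac{i \sqrt{15}}{3}}{16} = - \frac{5 \frac{i \sqrt{30}}{3}}{16} = - \frac{5 i \sqrt{30}}{48}$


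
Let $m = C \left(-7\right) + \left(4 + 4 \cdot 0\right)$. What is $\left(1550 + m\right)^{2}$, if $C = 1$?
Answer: $2393209$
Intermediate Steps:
$m = -3$ ($m = 1 \left(-7\right) + \left(4 + 4 \cdot 0\right) = -7 + \left(4 + 0\right) = -7 + 4 = -3$)
$\left(1550 + m\right)^{2} = \left(1550 - 3\right)^{2} = 1547^{2} = 2393209$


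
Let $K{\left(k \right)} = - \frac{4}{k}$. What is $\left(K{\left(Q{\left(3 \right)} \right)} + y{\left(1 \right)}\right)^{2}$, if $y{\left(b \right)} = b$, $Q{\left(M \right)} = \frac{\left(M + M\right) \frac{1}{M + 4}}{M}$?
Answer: $169$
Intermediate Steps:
$Q{\left(M \right)} = \frac{2}{4 + M}$ ($Q{\left(M \right)} = \frac{2 M \frac{1}{4 + M}}{M} = \frac{2}{4 + M}$)
$\left(K{\left(Q{\left(3 \right)} \right)} + y{\left(1 \right)}\right)^{2} = \left(- \frac{4}{2 \frac{1}{4 + 3}} + 1\right)^{2} = \left(- \frac{4}{2 \cdot \frac{1}{7}} + 1\right)^{2} = \left(- \frac{4}{\frac{2}{7}} + 1\right)^{2} = \left(\left(-4\right) \frac{7}{2} + 1\right)^{2} = \left(-14 + 1\right)^{2} = \left(-13\right)^{2} = 169$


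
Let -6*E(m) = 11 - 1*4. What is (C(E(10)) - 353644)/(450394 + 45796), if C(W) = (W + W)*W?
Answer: -6365543/8931420 ≈ -0.71271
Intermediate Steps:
E(m) = -7/6 (E(m) = -(11 - 1*4)/6 = -(11 - 4)/6 = -1/6*7 = -7/6)
C(W) = 2*W**2 (C(W) = (2*W)*W = 2*W**2)
(C(E(10)) - 353644)/(450394 + 45796) = (2*(-7/6)**2 - 353644)/(450394 + 45796) = (2*(49/36) - 353644)/496190 = (49/18 - 353644)*(1/496190) = -6365543/18*1/496190 = -6365543/8931420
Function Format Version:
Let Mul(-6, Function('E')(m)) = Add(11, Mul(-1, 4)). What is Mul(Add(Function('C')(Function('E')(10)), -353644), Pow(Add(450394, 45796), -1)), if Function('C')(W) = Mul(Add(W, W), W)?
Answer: Rational(-6365543, 8931420) ≈ -0.71271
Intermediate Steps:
Function('E')(m) = Rational(-7, 6) (Function('E')(m) = Mul(Rational(-1, 6), Add(11, Mul(-1, 4))) = Mul(Rational(-1, 6), Add(11, -4)) = Mul(Rational(-1, 6), 7) = Rational(-7, 6))
Function('C')(W) = Mul(2, Pow(W, 2)) (Function('C')(W) = Mul(Mul(2, W), W) = Mul(2, Pow(W, 2)))
Mul(Add(Function('C')(Function('E')(10)), -353644), Pow(Add(450394, 45796), -1)) = Mul(Add(Mul(2, Pow(Rational(-7, 6), 2)), -353644), Pow(Add(450394, 45796), -1)) = Mul(Add(Mul(2, Rational(49, 36)), -353644), Pow(496190, -1)) = Mul(Add(Rational(49, 18), -353644), Rational(1, 496190)) = Mul(Rational(-6365543, 18), Rational(1, 496190)) = Rational(-6365543, 8931420)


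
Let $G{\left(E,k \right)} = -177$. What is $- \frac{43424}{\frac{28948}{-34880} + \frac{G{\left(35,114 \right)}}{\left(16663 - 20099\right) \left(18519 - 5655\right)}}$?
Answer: $\frac{15160252129280}{289745427} \approx 52323.0$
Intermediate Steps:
$- \frac{43424}{\frac{28948}{-34880} + \frac{G{\left(35,114 \right)}}{\left(16663 - 20099\right) \left(18519 - 5655\right)}} = - \frac{43424}{\frac{28948}{-34880} - \frac{177}{\left(16663 - 20099\right) \left(18519 - 5655\right)}} = - \frac{43424}{28948 \left(- \frac{1}{34880}\right) - \frac{177}{\left(-3436\right) 12864}} = - \frac{43424}{- \frac{7237}{8720} - \frac{177}{-44200704}} = - \frac{43424}{- \frac{7237}{8720} - - \frac{59}{14733568}} = - \frac{43424}{- \frac{7237}{8720} + \frac{59}{14733568}} = - \frac{43424}{- \frac{6664144821}{8029794560}} = \left(-43424\right) \left(- \frac{8029794560}{6664144821}\right) = \frac{15160252129280}{289745427}$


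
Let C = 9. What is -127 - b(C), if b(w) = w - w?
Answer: -127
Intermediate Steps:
b(w) = 0
-127 - b(C) = -127 - 1*0 = -127 + 0 = -127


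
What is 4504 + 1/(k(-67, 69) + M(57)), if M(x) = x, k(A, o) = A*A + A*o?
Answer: 346807/77 ≈ 4504.0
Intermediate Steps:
k(A, o) = A² + A*o
4504 + 1/(k(-67, 69) + M(57)) = 4504 + 1/(-67*(-67 + 69) + 57) = 4504 + 1/(-67*2 + 57) = 4504 + 1/(-134 + 57) = 4504 + 1/(-77) = 4504 - 1/77 = 346807/77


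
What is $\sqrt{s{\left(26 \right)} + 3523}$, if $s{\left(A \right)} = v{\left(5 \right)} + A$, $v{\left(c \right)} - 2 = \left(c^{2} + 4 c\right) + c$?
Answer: $\sqrt{3601} \approx 60.008$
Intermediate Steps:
$v{\left(c \right)} = 2 + c^{2} + 5 c$ ($v{\left(c \right)} = 2 + \left(\left(c^{2} + 4 c\right) + c\right) = 2 + \left(c^{2} + 5 c\right) = 2 + c^{2} + 5 c$)
$s{\left(A \right)} = 52 + A$ ($s{\left(A \right)} = \left(2 + 5^{2} + 5 \cdot 5\right) + A = \left(2 + 25 + 25\right) + A = 52 + A$)
$\sqrt{s{\left(26 \right)} + 3523} = \sqrt{\left(52 + 26\right) + 3523} = \sqrt{78 + 3523} = \sqrt{3601}$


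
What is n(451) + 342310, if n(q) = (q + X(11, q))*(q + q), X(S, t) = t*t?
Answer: 184216814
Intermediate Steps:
X(S, t) = t²
n(q) = 2*q*(q + q²) (n(q) = (q + q²)*(q + q) = (q + q²)*(2*q) = 2*q*(q + q²))
n(451) + 342310 = 2*451²*(1 + 451) + 342310 = 2*203401*452 + 342310 = 183874504 + 342310 = 184216814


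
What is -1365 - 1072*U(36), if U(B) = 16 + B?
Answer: -57109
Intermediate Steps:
-1365 - 1072*U(36) = -1365 - 1072*(16 + 36) = -1365 - 1072*52 = -1365 - 55744 = -57109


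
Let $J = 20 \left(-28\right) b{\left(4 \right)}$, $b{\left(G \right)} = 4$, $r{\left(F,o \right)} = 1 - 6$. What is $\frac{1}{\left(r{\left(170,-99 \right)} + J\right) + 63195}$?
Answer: $\frac{1}{60950} \approx 1.6407 \cdot 10^{-5}$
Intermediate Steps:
$r{\left(F,o \right)} = -5$ ($r{\left(F,o \right)} = 1 - 6 = -5$)
$J = -2240$ ($J = 20 \left(-28\right) 4 = \left(-560\right) 4 = -2240$)
$\frac{1}{\left(r{\left(170,-99 \right)} + J\right) + 63195} = \frac{1}{\left(-5 - 2240\right) + 63195} = \frac{1}{-2245 + 63195} = \frac{1}{60950}$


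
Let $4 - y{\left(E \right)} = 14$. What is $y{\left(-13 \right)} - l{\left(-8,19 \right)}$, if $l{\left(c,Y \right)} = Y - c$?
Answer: $-37$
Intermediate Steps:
$y{\left(E \right)} = -10$ ($y{\left(E \right)} = 4 - 14 = -10$)
$y{\left(-13 \right)} - l{\left(-8,19 \right)} = -10 - \left(19 - -8\right) = -10 - \left(19 + 8\right) = -10 - 27 = -37$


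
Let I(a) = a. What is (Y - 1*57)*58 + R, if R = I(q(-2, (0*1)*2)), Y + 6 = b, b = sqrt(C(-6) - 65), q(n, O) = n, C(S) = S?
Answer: -3656 + 58*I*sqrt(71) ≈ -3656.0 + 488.72*I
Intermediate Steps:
b = I*sqrt(71) (b = sqrt(-6 - 65) = sqrt(-71) = I*sqrt(71) ≈ 8.4261*I)
Y = -6 + I*sqrt(71) ≈ -6.0 + 8.4261*I
R = -2
(Y - 1*57)*58 + R = ((-6 + I*sqrt(71)) - 1*57)*58 - 2 = ((-6 + I*sqrt(71)) - 57)*58 - 2 = (-63 + I*sqrt(71))*58 - 2 = (-3654 + 58*I*sqrt(71)) - 2 = -3656 + 58*I*sqrt(71)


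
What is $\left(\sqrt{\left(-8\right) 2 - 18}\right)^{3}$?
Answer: $- 34 i \sqrt{34} \approx - 198.25 i$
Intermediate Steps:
$\left(\sqrt{\left(-8\right) 2 - 18}\right)^{3} = \left(\sqrt{-16 - 18}\right)^{3} = \left(\sqrt{-34}\right)^{3} = \left(i \sqrt{34}\right)^{3} = - 34 i \sqrt{34}$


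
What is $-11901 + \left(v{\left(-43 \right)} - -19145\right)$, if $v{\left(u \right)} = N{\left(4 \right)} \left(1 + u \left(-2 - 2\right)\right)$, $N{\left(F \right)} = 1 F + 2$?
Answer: $8282$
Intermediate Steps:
$N{\left(F \right)} = 2 + F$ ($N{\left(F \right)} = F + 2 = 2 + F$)
$v{\left(u \right)} = 6 - 24 u$ ($v{\left(u \right)} = \left(2 + 4\right) \left(1 + u \left(-2 - 2\right)\right) = 6 \left(1 + u \left(-4\right)\right) = 6 \left(1 - 4 u\right) = 6 - 24 u$)
$-11901 + \left(v{\left(-43 \right)} - -19145\right) = -11901 + \left(\left(6 - -1032\right) - -19145\right) = -11901 + \left(\left(6 + 1032\right) + 19145\right) = -11901 + \left(1038 + 19145\right) = -11901 + 20183 = 8282$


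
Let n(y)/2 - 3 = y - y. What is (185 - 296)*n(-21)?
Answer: -666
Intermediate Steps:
n(y) = 6 (n(y) = 6 + 2*(y - y) = 6 + 2*0 = 6 + 0 = 6)
(185 - 296)*n(-21) = (185 - 296)*6 = -111*6 = -666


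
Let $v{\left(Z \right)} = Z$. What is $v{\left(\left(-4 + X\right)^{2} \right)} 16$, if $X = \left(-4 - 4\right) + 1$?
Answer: $1936$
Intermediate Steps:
$X = -7$ ($X = -8 + 1 = -7$)
$v{\left(\left(-4 + X\right)^{2} \right)} 16 = \left(-4 - 7\right)^{2} \cdot 16 = \left(-11\right)^{2} \cdot 16 = 121 \cdot 16 = 1936$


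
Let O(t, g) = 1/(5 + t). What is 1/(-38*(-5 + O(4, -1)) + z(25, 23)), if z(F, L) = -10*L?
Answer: -9/398 ≈ -0.022613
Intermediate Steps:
1/(-38*(-5 + O(4, -1)) + z(25, 23)) = 1/(-38*(-5 + 1/(5 + 4)) - 10*23) = 1/(-38*(-5 + 1/9) - 230) = 1/(-38*(-44/9) - 230) = 1/(1672/9 - 230) = 1/(-398/9) = -9/398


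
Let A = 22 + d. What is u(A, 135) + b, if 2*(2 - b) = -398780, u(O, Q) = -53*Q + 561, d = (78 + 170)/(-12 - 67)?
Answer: 192798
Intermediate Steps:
d = -248/79 (d = 248/(-79) = 248*(-1/79) = -248/79 ≈ -3.1392)
A = 1490/79 (A = 22 - 248/79 = 1490/79 ≈ 18.861)
u(O, Q) = 561 - 53*Q
b = 199392 (b = 2 - ½*(-398780) = 2 + 199390 = 199392)
u(A, 135) + b = (561 - 53*135) + 199392 = (561 - 7155) + 199392 = -6594 + 199392 = 192798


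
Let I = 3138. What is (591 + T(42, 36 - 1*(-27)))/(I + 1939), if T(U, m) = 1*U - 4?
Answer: 629/5077 ≈ 0.12389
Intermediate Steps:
T(U, m) = -4 + U (T(U, m) = U - 4 = -4 + U)
(591 + T(42, 36 - 1*(-27)))/(I + 1939) = (591 + (-4 + 42))/(3138 + 1939) = (591 + 38)/5077 = 629*(1/5077) = 629/5077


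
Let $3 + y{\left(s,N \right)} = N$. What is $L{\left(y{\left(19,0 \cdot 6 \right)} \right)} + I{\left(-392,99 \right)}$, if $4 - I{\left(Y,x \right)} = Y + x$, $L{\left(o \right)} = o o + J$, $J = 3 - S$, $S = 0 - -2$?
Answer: $307$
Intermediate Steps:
$S = 2$ ($S = 0 + 2 = 2$)
$y{\left(s,N \right)} = -3 + N$
$J = 1$ ($J = 3 - 2 = 1$)
$L{\left(o \right)} = 1 + o^{2}$ ($L{\left(o \right)} = o o + 1 = o^{2} + 1 = 1 + o^{2}$)
$I{\left(Y,x \right)} = 4 - Y - x$ ($I{\left(Y,x \right)} = 4 - \left(Y + x\right) = 4 - Y - x$)
$L{\left(y{\left(19,0 \cdot 6 \right)} \right)} + I{\left(-392,99 \right)} = \left(1 + \left(-3 + 0 \cdot 6\right)^{2}\right) - -297 = \left(1 + \left(-3 + 0\right)^{2}\right) + \left(4 + 392 - 99\right) = \left(1 + \left(-3\right)^{2}\right) + 297 = \left(1 + 9\right) + 297 = 10 + 297 = 307$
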